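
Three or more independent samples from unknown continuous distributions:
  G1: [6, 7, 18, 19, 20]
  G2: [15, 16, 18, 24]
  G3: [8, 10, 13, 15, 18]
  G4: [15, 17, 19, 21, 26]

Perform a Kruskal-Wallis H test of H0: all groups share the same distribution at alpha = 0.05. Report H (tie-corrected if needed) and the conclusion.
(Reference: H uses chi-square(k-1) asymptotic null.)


Step 1: Combine all N = 19 observations and assign midranks.
sorted (value, group, rank): (6,G1,1), (7,G1,2), (8,G3,3), (10,G3,4), (13,G3,5), (15,G2,7), (15,G3,7), (15,G4,7), (16,G2,9), (17,G4,10), (18,G1,12), (18,G2,12), (18,G3,12), (19,G1,14.5), (19,G4,14.5), (20,G1,16), (21,G4,17), (24,G2,18), (26,G4,19)
Step 2: Sum ranks within each group.
R_1 = 45.5 (n_1 = 5)
R_2 = 46 (n_2 = 4)
R_3 = 31 (n_3 = 5)
R_4 = 67.5 (n_4 = 5)
Step 3: H = 12/(N(N+1)) * sum(R_i^2/n_i) - 3(N+1)
     = 12/(19*20) * (45.5^2/5 + 46^2/4 + 31^2/5 + 67.5^2/5) - 3*20
     = 0.031579 * 2046.5 - 60
     = 4.626316.
Step 4: Ties present; correction factor C = 1 - 54/(19^3 - 19) = 0.992105. Corrected H = 4.626316 / 0.992105 = 4.663130.
Step 5: Under H0, H ~ chi^2(3); p-value = 0.198193.
Step 6: alpha = 0.05. fail to reject H0.

H = 4.6631, df = 3, p = 0.198193, fail to reject H0.


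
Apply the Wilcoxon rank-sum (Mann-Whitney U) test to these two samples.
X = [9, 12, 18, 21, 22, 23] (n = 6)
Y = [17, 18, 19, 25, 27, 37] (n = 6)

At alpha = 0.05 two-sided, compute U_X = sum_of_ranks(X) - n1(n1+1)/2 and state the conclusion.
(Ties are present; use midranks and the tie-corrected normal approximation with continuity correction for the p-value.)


Step 1: Combine and sort all 12 observations; assign midranks.
sorted (value, group): (9,X), (12,X), (17,Y), (18,X), (18,Y), (19,Y), (21,X), (22,X), (23,X), (25,Y), (27,Y), (37,Y)
ranks: 9->1, 12->2, 17->3, 18->4.5, 18->4.5, 19->6, 21->7, 22->8, 23->9, 25->10, 27->11, 37->12
Step 2: Rank sum for X: R1 = 1 + 2 + 4.5 + 7 + 8 + 9 = 31.5.
Step 3: U_X = R1 - n1(n1+1)/2 = 31.5 - 6*7/2 = 31.5 - 21 = 10.5.
       U_Y = n1*n2 - U_X = 36 - 10.5 = 25.5.
Step 4: Ties are present, so use the tie-corrected normal approximation (with continuity correction) for the p-value.
Step 5: p-value = 0.261496; compare to alpha = 0.05. fail to reject H0.

U_X = 10.5, p = 0.261496, fail to reject H0 at alpha = 0.05.


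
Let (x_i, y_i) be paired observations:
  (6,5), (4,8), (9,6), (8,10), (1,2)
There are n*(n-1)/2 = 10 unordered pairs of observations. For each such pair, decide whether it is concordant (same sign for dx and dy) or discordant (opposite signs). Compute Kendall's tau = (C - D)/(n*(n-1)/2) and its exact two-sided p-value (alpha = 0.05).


Step 1: Enumerate the 10 unordered pairs (i,j) with i<j and classify each by sign(x_j-x_i) * sign(y_j-y_i).
  (1,2):dx=-2,dy=+3->D; (1,3):dx=+3,dy=+1->C; (1,4):dx=+2,dy=+5->C; (1,5):dx=-5,dy=-3->C
  (2,3):dx=+5,dy=-2->D; (2,4):dx=+4,dy=+2->C; (2,5):dx=-3,dy=-6->C; (3,4):dx=-1,dy=+4->D
  (3,5):dx=-8,dy=-4->C; (4,5):dx=-7,dy=-8->C
Step 2: C = 7, D = 3, total pairs = 10.
Step 3: tau = (C - D)/(n(n-1)/2) = (7 - 3)/10 = 0.400000.
Step 4: Exact two-sided p-value (enumerate n! = 120 permutations of y under H0): p = 0.483333.
Step 5: alpha = 0.05. fail to reject H0.

tau_b = 0.4000 (C=7, D=3), p = 0.483333, fail to reject H0.


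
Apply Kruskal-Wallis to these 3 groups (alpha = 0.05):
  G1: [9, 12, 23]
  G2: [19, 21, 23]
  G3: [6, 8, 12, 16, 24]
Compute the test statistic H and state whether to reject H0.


Step 1: Combine all N = 11 observations and assign midranks.
sorted (value, group, rank): (6,G3,1), (8,G3,2), (9,G1,3), (12,G1,4.5), (12,G3,4.5), (16,G3,6), (19,G2,7), (21,G2,8), (23,G1,9.5), (23,G2,9.5), (24,G3,11)
Step 2: Sum ranks within each group.
R_1 = 17 (n_1 = 3)
R_2 = 24.5 (n_2 = 3)
R_3 = 24.5 (n_3 = 5)
Step 3: H = 12/(N(N+1)) * sum(R_i^2/n_i) - 3(N+1)
     = 12/(11*12) * (17^2/3 + 24.5^2/3 + 24.5^2/5) - 3*12
     = 0.090909 * 416.467 - 36
     = 1.860606.
Step 4: Ties present; correction factor C = 1 - 12/(11^3 - 11) = 0.990909. Corrected H = 1.860606 / 0.990909 = 1.877676.
Step 5: Under H0, H ~ chi^2(2); p-value = 0.391082.
Step 6: alpha = 0.05. fail to reject H0.

H = 1.8777, df = 2, p = 0.391082, fail to reject H0.


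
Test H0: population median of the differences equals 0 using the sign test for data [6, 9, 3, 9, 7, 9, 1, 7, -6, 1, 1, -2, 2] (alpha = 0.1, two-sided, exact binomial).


Step 1: Discard zero differences. Original n = 13; n_eff = number of nonzero differences = 13.
Nonzero differences (with sign): +6, +9, +3, +9, +7, +9, +1, +7, -6, +1, +1, -2, +2
Step 2: Count signs: positive = 11, negative = 2.
Step 3: Under H0: P(positive) = 0.5, so the number of positives S ~ Bin(13, 0.5).
Step 4: Two-sided exact p-value = sum of Bin(13,0.5) probabilities at or below the observed probability = 0.022461.
Step 5: alpha = 0.1. reject H0.

n_eff = 13, pos = 11, neg = 2, p = 0.022461, reject H0.


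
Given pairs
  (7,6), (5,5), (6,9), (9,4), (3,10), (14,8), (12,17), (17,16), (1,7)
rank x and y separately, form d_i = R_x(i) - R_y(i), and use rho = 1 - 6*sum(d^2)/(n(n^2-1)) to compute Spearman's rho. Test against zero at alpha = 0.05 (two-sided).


Step 1: Rank x and y separately (midranks; no ties here).
rank(x): 7->5, 5->3, 6->4, 9->6, 3->2, 14->8, 12->7, 17->9, 1->1
rank(y): 6->3, 5->2, 9->6, 4->1, 10->7, 8->5, 17->9, 16->8, 7->4
Step 2: d_i = R_x(i) - R_y(i); compute d_i^2.
  (5-3)^2=4, (3-2)^2=1, (4-6)^2=4, (6-1)^2=25, (2-7)^2=25, (8-5)^2=9, (7-9)^2=4, (9-8)^2=1, (1-4)^2=9
sum(d^2) = 82.
Step 3: rho = 1 - 6*82 / (9*(9^2 - 1)) = 1 - 492/720 = 0.316667.
Step 4: Under H0, t = rho * sqrt((n-2)/(1-rho^2)) = 0.8833 ~ t(7).
Step 5: Two-sided p-value from the t-distribution with 7 df = 0.406397.
Step 6: alpha = 0.05. fail to reject H0.

rho = 0.3167, p = 0.406397, fail to reject H0 at alpha = 0.05.


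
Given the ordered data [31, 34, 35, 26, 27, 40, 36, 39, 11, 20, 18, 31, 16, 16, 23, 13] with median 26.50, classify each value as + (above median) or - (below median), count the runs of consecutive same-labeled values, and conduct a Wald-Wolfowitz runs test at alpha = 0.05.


Step 1: Compute median = 26.50; label A = above, B = below.
Labels in order: AAABAAAABBBABBBB  (n_A = 8, n_B = 8)
Step 2: Count runs R = 6.
Step 3: Under H0 (random ordering), E[R] = 2*n_A*n_B/(n_A+n_B) + 1 = 2*8*8/16 + 1 = 9.0000.
        Var[R] = 2*n_A*n_B*(2*n_A*n_B - n_A - n_B) / ((n_A+n_B)^2 * (n_A+n_B-1)) = 14336/3840 = 3.7333.
        SD[R] = 1.9322.
Step 4: Continuity-corrected z = (R + 0.5 - E[R]) / SD[R] = (6 + 0.5 - 9.0000) / 1.9322 = -1.2939.
Step 5: Two-sided p-value via normal approximation = 2*(1 - Phi(|z|)) = 0.195709.
Step 6: alpha = 0.05. fail to reject H0.

R = 6, z = -1.2939, p = 0.195709, fail to reject H0.


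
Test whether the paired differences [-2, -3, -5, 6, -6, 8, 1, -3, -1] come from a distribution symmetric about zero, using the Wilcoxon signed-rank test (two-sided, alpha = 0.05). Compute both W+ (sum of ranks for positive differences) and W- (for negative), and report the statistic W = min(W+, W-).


Step 1: Drop any zero differences (none here) and take |d_i|.
|d| = [2, 3, 5, 6, 6, 8, 1, 3, 1]
Step 2: Midrank |d_i| (ties get averaged ranks).
ranks: |2|->3, |3|->4.5, |5|->6, |6|->7.5, |6|->7.5, |8|->9, |1|->1.5, |3|->4.5, |1|->1.5
Step 3: Attach original signs; sum ranks with positive sign and with negative sign.
W+ = 7.5 + 9 + 1.5 = 18
W- = 3 + 4.5 + 6 + 7.5 + 4.5 + 1.5 = 27
(Check: W+ + W- = 45 should equal n(n+1)/2 = 45.)
Step 4: Test statistic W = min(W+, W-) = 18.
Step 5: Ties in |d|, so use the tie-corrected normal approximation.
        E[W] = n(n+1)/4 = 9*10/4 = 22.5.
        Tie groups: |d|=1 (t=2), |d|=3 (t=2), |d|=6 (t=2); sum(t^3 - t) = 18.
        Var[W] = n(n+1)(2n+1)/24 - sum(t^3-t)/48 = 1710/24 - 18/48 = 70.875.
        z = (W - E[W]) / sqrt(Var[W]) = (18 - 22.5) / 8.4187 = -0.5345.
        Two-sided p = 2*Phi(z) = 0.592980.
Step 6: alpha = 0.05. fail to reject H0.

W+ = 18, W- = 27, W = min = 18, p = 0.592980, fail to reject H0.


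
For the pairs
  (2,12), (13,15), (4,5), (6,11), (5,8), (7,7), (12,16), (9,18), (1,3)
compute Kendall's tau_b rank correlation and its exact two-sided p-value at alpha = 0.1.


Step 1: Enumerate the 36 unordered pairs (i,j) with i<j and classify each by sign(x_j-x_i) * sign(y_j-y_i).
  (1,2):dx=+11,dy=+3->C; (1,3):dx=+2,dy=-7->D; (1,4):dx=+4,dy=-1->D; (1,5):dx=+3,dy=-4->D
  (1,6):dx=+5,dy=-5->D; (1,7):dx=+10,dy=+4->C; (1,8):dx=+7,dy=+6->C; (1,9):dx=-1,dy=-9->C
  (2,3):dx=-9,dy=-10->C; (2,4):dx=-7,dy=-4->C; (2,5):dx=-8,dy=-7->C; (2,6):dx=-6,dy=-8->C
  (2,7):dx=-1,dy=+1->D; (2,8):dx=-4,dy=+3->D; (2,9):dx=-12,dy=-12->C; (3,4):dx=+2,dy=+6->C
  (3,5):dx=+1,dy=+3->C; (3,6):dx=+3,dy=+2->C; (3,7):dx=+8,dy=+11->C; (3,8):dx=+5,dy=+13->C
  (3,9):dx=-3,dy=-2->C; (4,5):dx=-1,dy=-3->C; (4,6):dx=+1,dy=-4->D; (4,7):dx=+6,dy=+5->C
  (4,8):dx=+3,dy=+7->C; (4,9):dx=-5,dy=-8->C; (5,6):dx=+2,dy=-1->D; (5,7):dx=+7,dy=+8->C
  (5,8):dx=+4,dy=+10->C; (5,9):dx=-4,dy=-5->C; (6,7):dx=+5,dy=+9->C; (6,8):dx=+2,dy=+11->C
  (6,9):dx=-6,dy=-4->C; (7,8):dx=-3,dy=+2->D; (7,9):dx=-11,dy=-13->C; (8,9):dx=-8,dy=-15->C
Step 2: C = 27, D = 9, total pairs = 36.
Step 3: tau = (C - D)/(n(n-1)/2) = (27 - 9)/36 = 0.500000.
Step 4: Exact two-sided p-value (enumerate n! = 362880 permutations of y under H0): p = 0.075176.
Step 5: alpha = 0.1. reject H0.

tau_b = 0.5000 (C=27, D=9), p = 0.075176, reject H0.


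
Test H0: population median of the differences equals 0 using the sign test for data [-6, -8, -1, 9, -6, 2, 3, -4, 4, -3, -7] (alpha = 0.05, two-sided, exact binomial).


Step 1: Discard zero differences. Original n = 11; n_eff = number of nonzero differences = 11.
Nonzero differences (with sign): -6, -8, -1, +9, -6, +2, +3, -4, +4, -3, -7
Step 2: Count signs: positive = 4, negative = 7.
Step 3: Under H0: P(positive) = 0.5, so the number of positives S ~ Bin(11, 0.5).
Step 4: Two-sided exact p-value = sum of Bin(11,0.5) probabilities at or below the observed probability = 0.548828.
Step 5: alpha = 0.05. fail to reject H0.

n_eff = 11, pos = 4, neg = 7, p = 0.548828, fail to reject H0.


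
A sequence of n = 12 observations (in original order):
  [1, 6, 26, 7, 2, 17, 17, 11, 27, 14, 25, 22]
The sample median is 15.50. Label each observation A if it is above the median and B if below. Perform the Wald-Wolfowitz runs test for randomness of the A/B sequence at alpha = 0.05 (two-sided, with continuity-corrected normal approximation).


Step 1: Compute median = 15.50; label A = above, B = below.
Labels in order: BBABBAABABAA  (n_A = 6, n_B = 6)
Step 2: Count runs R = 8.
Step 3: Under H0 (random ordering), E[R] = 2*n_A*n_B/(n_A+n_B) + 1 = 2*6*6/12 + 1 = 7.0000.
        Var[R] = 2*n_A*n_B*(2*n_A*n_B - n_A - n_B) / ((n_A+n_B)^2 * (n_A+n_B-1)) = 4320/1584 = 2.7273.
        SD[R] = 1.6514.
Step 4: Continuity-corrected z = (R - 0.5 - E[R]) / SD[R] = (8 - 0.5 - 7.0000) / 1.6514 = 0.3028.
Step 5: Two-sided p-value via normal approximation = 2*(1 - Phi(|z|)) = 0.762069.
Step 6: alpha = 0.05. fail to reject H0.

R = 8, z = 0.3028, p = 0.762069, fail to reject H0.


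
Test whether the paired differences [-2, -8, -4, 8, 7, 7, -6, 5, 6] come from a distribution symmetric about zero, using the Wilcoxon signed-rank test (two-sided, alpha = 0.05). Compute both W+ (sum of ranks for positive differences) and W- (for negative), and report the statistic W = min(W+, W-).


Step 1: Drop any zero differences (none here) and take |d_i|.
|d| = [2, 8, 4, 8, 7, 7, 6, 5, 6]
Step 2: Midrank |d_i| (ties get averaged ranks).
ranks: |2|->1, |8|->8.5, |4|->2, |8|->8.5, |7|->6.5, |7|->6.5, |6|->4.5, |5|->3, |6|->4.5
Step 3: Attach original signs; sum ranks with positive sign and with negative sign.
W+ = 8.5 + 6.5 + 6.5 + 3 + 4.5 = 29
W- = 1 + 8.5 + 2 + 4.5 = 16
(Check: W+ + W- = 45 should equal n(n+1)/2 = 45.)
Step 4: Test statistic W = min(W+, W-) = 16.
Step 5: Ties in |d|, so use the tie-corrected normal approximation.
        E[W] = n(n+1)/4 = 9*10/4 = 22.5.
        Tie groups: |d|=6 (t=2), |d|=7 (t=2), |d|=8 (t=2); sum(t^3 - t) = 18.
        Var[W] = n(n+1)(2n+1)/24 - sum(t^3-t)/48 = 1710/24 - 18/48 = 70.875.
        z = (W - E[W]) / sqrt(Var[W]) = (16 - 22.5) / 8.4187 = -0.7721.
        Two-sided p = 2*Phi(z) = 0.440062.
Step 6: alpha = 0.05. fail to reject H0.

W+ = 29, W- = 16, W = min = 16, p = 0.440062, fail to reject H0.


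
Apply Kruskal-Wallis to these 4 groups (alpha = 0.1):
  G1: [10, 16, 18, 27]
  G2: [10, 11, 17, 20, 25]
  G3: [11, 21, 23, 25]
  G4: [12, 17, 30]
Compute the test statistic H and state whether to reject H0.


Step 1: Combine all N = 16 observations and assign midranks.
sorted (value, group, rank): (10,G1,1.5), (10,G2,1.5), (11,G2,3.5), (11,G3,3.5), (12,G4,5), (16,G1,6), (17,G2,7.5), (17,G4,7.5), (18,G1,9), (20,G2,10), (21,G3,11), (23,G3,12), (25,G2,13.5), (25,G3,13.5), (27,G1,15), (30,G4,16)
Step 2: Sum ranks within each group.
R_1 = 31.5 (n_1 = 4)
R_2 = 36 (n_2 = 5)
R_3 = 40 (n_3 = 4)
R_4 = 28.5 (n_4 = 3)
Step 3: H = 12/(N(N+1)) * sum(R_i^2/n_i) - 3(N+1)
     = 12/(16*17) * (31.5^2/4 + 36^2/5 + 40^2/4 + 28.5^2/3) - 3*17
     = 0.044118 * 1178.01 - 51
     = 0.971140.
Step 4: Ties present; correction factor C = 1 - 24/(16^3 - 16) = 0.994118. Corrected H = 0.971140 / 0.994118 = 0.976886.
Step 5: Under H0, H ~ chi^2(3); p-value = 0.806845.
Step 6: alpha = 0.1. fail to reject H0.

H = 0.9769, df = 3, p = 0.806845, fail to reject H0.


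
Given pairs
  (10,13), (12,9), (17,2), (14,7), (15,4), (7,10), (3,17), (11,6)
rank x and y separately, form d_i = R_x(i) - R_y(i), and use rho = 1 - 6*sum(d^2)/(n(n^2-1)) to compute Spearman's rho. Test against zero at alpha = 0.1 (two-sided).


Step 1: Rank x and y separately (midranks; no ties here).
rank(x): 10->3, 12->5, 17->8, 14->6, 15->7, 7->2, 3->1, 11->4
rank(y): 13->7, 9->5, 2->1, 7->4, 4->2, 10->6, 17->8, 6->3
Step 2: d_i = R_x(i) - R_y(i); compute d_i^2.
  (3-7)^2=16, (5-5)^2=0, (8-1)^2=49, (6-4)^2=4, (7-2)^2=25, (2-6)^2=16, (1-8)^2=49, (4-3)^2=1
sum(d^2) = 160.
Step 3: rho = 1 - 6*160 / (8*(8^2 - 1)) = 1 - 960/504 = -0.904762.
Step 4: Under H0, t = rho * sqrt((n-2)/(1-rho^2)) = -5.2034 ~ t(6).
Step 5: Two-sided p-value from the t-distribution with 6 df = 0.002008.
Step 6: alpha = 0.1. reject H0.

rho = -0.9048, p = 0.002008, reject H0 at alpha = 0.1.


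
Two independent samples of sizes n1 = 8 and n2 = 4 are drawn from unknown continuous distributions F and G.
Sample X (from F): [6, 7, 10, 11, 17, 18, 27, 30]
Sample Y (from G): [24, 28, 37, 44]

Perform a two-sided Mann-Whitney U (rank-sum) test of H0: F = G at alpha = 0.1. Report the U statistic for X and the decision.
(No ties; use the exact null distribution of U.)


Step 1: Combine and sort all 12 observations; assign midranks.
sorted (value, group): (6,X), (7,X), (10,X), (11,X), (17,X), (18,X), (24,Y), (27,X), (28,Y), (30,X), (37,Y), (44,Y)
ranks: 6->1, 7->2, 10->3, 11->4, 17->5, 18->6, 24->7, 27->8, 28->9, 30->10, 37->11, 44->12
Step 2: Rank sum for X: R1 = 1 + 2 + 3 + 4 + 5 + 6 + 8 + 10 = 39.
Step 3: U_X = R1 - n1(n1+1)/2 = 39 - 8*9/2 = 39 - 36 = 3.
       U_Y = n1*n2 - U_X = 32 - 3 = 29.
Step 4: No ties, so the exact null distribution of U (based on enumerating the C(12,8) = 495 equally likely rank assignments) gives the two-sided p-value.
Step 5: p-value = 0.028283; compare to alpha = 0.1. reject H0.

U_X = 3, p = 0.028283, reject H0 at alpha = 0.1.


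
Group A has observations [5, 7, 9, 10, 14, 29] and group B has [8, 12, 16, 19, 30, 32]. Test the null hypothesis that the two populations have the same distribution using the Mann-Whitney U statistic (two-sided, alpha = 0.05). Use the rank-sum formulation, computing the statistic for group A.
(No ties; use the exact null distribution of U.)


Step 1: Combine and sort all 12 observations; assign midranks.
sorted (value, group): (5,X), (7,X), (8,Y), (9,X), (10,X), (12,Y), (14,X), (16,Y), (19,Y), (29,X), (30,Y), (32,Y)
ranks: 5->1, 7->2, 8->3, 9->4, 10->5, 12->6, 14->7, 16->8, 19->9, 29->10, 30->11, 32->12
Step 2: Rank sum for X: R1 = 1 + 2 + 4 + 5 + 7 + 10 = 29.
Step 3: U_X = R1 - n1(n1+1)/2 = 29 - 6*7/2 = 29 - 21 = 8.
       U_Y = n1*n2 - U_X = 36 - 8 = 28.
Step 4: No ties, so the exact null distribution of U (based on enumerating the C(12,6) = 924 equally likely rank assignments) gives the two-sided p-value.
Step 5: p-value = 0.132035; compare to alpha = 0.05. fail to reject H0.

U_X = 8, p = 0.132035, fail to reject H0 at alpha = 0.05.


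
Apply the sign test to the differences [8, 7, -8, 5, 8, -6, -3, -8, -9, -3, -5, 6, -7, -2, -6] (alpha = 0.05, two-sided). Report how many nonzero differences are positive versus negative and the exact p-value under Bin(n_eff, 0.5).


Step 1: Discard zero differences. Original n = 15; n_eff = number of nonzero differences = 15.
Nonzero differences (with sign): +8, +7, -8, +5, +8, -6, -3, -8, -9, -3, -5, +6, -7, -2, -6
Step 2: Count signs: positive = 5, negative = 10.
Step 3: Under H0: P(positive) = 0.5, so the number of positives S ~ Bin(15, 0.5).
Step 4: Two-sided exact p-value = sum of Bin(15,0.5) probabilities at or below the observed probability = 0.301758.
Step 5: alpha = 0.05. fail to reject H0.

n_eff = 15, pos = 5, neg = 10, p = 0.301758, fail to reject H0.


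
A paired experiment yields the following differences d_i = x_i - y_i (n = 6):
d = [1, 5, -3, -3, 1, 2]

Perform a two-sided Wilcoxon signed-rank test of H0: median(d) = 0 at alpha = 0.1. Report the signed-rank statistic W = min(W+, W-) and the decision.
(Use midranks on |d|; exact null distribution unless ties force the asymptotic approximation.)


Step 1: Drop any zero differences (none here) and take |d_i|.
|d| = [1, 5, 3, 3, 1, 2]
Step 2: Midrank |d_i| (ties get averaged ranks).
ranks: |1|->1.5, |5|->6, |3|->4.5, |3|->4.5, |1|->1.5, |2|->3
Step 3: Attach original signs; sum ranks with positive sign and with negative sign.
W+ = 1.5 + 6 + 1.5 + 3 = 12
W- = 4.5 + 4.5 = 9
(Check: W+ + W- = 21 should equal n(n+1)/2 = 21.)
Step 4: Test statistic W = min(W+, W-) = 9.
Step 5: Ties in |d|, so use the tie-corrected normal approximation.
        E[W] = n(n+1)/4 = 6*7/4 = 10.5.
        Tie groups: |d|=1 (t=2), |d|=3 (t=2); sum(t^3 - t) = 12.
        Var[W] = n(n+1)(2n+1)/24 - sum(t^3-t)/48 = 546/24 - 12/48 = 22.5.
        z = (W - E[W]) / sqrt(Var[W]) = (9 - 10.5) / 4.7434 = -0.3162.
        Two-sided p = 2*Phi(z) = 0.751830.
Step 6: alpha = 0.1. fail to reject H0.

W+ = 12, W- = 9, W = min = 9, p = 0.751830, fail to reject H0.


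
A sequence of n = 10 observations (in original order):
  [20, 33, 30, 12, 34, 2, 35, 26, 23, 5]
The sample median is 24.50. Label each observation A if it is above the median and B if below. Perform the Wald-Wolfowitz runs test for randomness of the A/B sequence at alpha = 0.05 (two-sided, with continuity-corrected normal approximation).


Step 1: Compute median = 24.50; label A = above, B = below.
Labels in order: BAABABAABB  (n_A = 5, n_B = 5)
Step 2: Count runs R = 7.
Step 3: Under H0 (random ordering), E[R] = 2*n_A*n_B/(n_A+n_B) + 1 = 2*5*5/10 + 1 = 6.0000.
        Var[R] = 2*n_A*n_B*(2*n_A*n_B - n_A - n_B) / ((n_A+n_B)^2 * (n_A+n_B-1)) = 2000/900 = 2.2222.
        SD[R] = 1.4907.
Step 4: Continuity-corrected z = (R - 0.5 - E[R]) / SD[R] = (7 - 0.5 - 6.0000) / 1.4907 = 0.3354.
Step 5: Two-sided p-value via normal approximation = 2*(1 - Phi(|z|)) = 0.737316.
Step 6: alpha = 0.05. fail to reject H0.

R = 7, z = 0.3354, p = 0.737316, fail to reject H0.


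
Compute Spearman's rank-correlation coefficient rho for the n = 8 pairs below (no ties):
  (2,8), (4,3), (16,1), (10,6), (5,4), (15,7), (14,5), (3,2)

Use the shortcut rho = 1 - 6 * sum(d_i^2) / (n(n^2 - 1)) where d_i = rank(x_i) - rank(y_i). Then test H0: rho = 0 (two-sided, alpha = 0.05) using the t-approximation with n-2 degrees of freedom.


Step 1: Rank x and y separately (midranks; no ties here).
rank(x): 2->1, 4->3, 16->8, 10->5, 5->4, 15->7, 14->6, 3->2
rank(y): 8->8, 3->3, 1->1, 6->6, 4->4, 7->7, 5->5, 2->2
Step 2: d_i = R_x(i) - R_y(i); compute d_i^2.
  (1-8)^2=49, (3-3)^2=0, (8-1)^2=49, (5-6)^2=1, (4-4)^2=0, (7-7)^2=0, (6-5)^2=1, (2-2)^2=0
sum(d^2) = 100.
Step 3: rho = 1 - 6*100 / (8*(8^2 - 1)) = 1 - 600/504 = -0.190476.
Step 4: Under H0, t = rho * sqrt((n-2)/(1-rho^2)) = -0.4753 ~ t(6).
Step 5: Two-sided p-value from the t-distribution with 6 df = 0.651401.
Step 6: alpha = 0.05. fail to reject H0.

rho = -0.1905, p = 0.651401, fail to reject H0 at alpha = 0.05.


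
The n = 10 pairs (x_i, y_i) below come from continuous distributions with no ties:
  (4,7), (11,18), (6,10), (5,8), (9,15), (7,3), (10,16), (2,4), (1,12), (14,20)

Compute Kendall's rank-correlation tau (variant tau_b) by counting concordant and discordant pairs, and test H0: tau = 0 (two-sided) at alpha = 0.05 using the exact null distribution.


Step 1: Enumerate the 45 unordered pairs (i,j) with i<j and classify each by sign(x_j-x_i) * sign(y_j-y_i).
  (1,2):dx=+7,dy=+11->C; (1,3):dx=+2,dy=+3->C; (1,4):dx=+1,dy=+1->C; (1,5):dx=+5,dy=+8->C
  (1,6):dx=+3,dy=-4->D; (1,7):dx=+6,dy=+9->C; (1,8):dx=-2,dy=-3->C; (1,9):dx=-3,dy=+5->D
  (1,10):dx=+10,dy=+13->C; (2,3):dx=-5,dy=-8->C; (2,4):dx=-6,dy=-10->C; (2,5):dx=-2,dy=-3->C
  (2,6):dx=-4,dy=-15->C; (2,7):dx=-1,dy=-2->C; (2,8):dx=-9,dy=-14->C; (2,9):dx=-10,dy=-6->C
  (2,10):dx=+3,dy=+2->C; (3,4):dx=-1,dy=-2->C; (3,5):dx=+3,dy=+5->C; (3,6):dx=+1,dy=-7->D
  (3,7):dx=+4,dy=+6->C; (3,8):dx=-4,dy=-6->C; (3,9):dx=-5,dy=+2->D; (3,10):dx=+8,dy=+10->C
  (4,5):dx=+4,dy=+7->C; (4,6):dx=+2,dy=-5->D; (4,7):dx=+5,dy=+8->C; (4,8):dx=-3,dy=-4->C
  (4,9):dx=-4,dy=+4->D; (4,10):dx=+9,dy=+12->C; (5,6):dx=-2,dy=-12->C; (5,7):dx=+1,dy=+1->C
  (5,8):dx=-7,dy=-11->C; (5,9):dx=-8,dy=-3->C; (5,10):dx=+5,dy=+5->C; (6,7):dx=+3,dy=+13->C
  (6,8):dx=-5,dy=+1->D; (6,9):dx=-6,dy=+9->D; (6,10):dx=+7,dy=+17->C; (7,8):dx=-8,dy=-12->C
  (7,9):dx=-9,dy=-4->C; (7,10):dx=+4,dy=+4->C; (8,9):dx=-1,dy=+8->D; (8,10):dx=+12,dy=+16->C
  (9,10):dx=+13,dy=+8->C
Step 2: C = 36, D = 9, total pairs = 45.
Step 3: tau = (C - D)/(n(n-1)/2) = (36 - 9)/45 = 0.600000.
Step 4: Exact two-sided p-value (enumerate n! = 3628800 permutations of y under H0): p = 0.016666.
Step 5: alpha = 0.05. reject H0.

tau_b = 0.6000 (C=36, D=9), p = 0.016666, reject H0.


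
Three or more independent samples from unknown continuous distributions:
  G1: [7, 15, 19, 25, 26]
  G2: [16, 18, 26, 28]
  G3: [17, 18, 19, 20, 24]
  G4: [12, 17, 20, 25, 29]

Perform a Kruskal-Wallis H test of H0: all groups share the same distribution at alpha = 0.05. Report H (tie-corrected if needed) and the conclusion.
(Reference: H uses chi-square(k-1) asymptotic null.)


Step 1: Combine all N = 19 observations and assign midranks.
sorted (value, group, rank): (7,G1,1), (12,G4,2), (15,G1,3), (16,G2,4), (17,G3,5.5), (17,G4,5.5), (18,G2,7.5), (18,G3,7.5), (19,G1,9.5), (19,G3,9.5), (20,G3,11.5), (20,G4,11.5), (24,G3,13), (25,G1,14.5), (25,G4,14.5), (26,G1,16.5), (26,G2,16.5), (28,G2,18), (29,G4,19)
Step 2: Sum ranks within each group.
R_1 = 44.5 (n_1 = 5)
R_2 = 46 (n_2 = 4)
R_3 = 47 (n_3 = 5)
R_4 = 52.5 (n_4 = 5)
Step 3: H = 12/(N(N+1)) * sum(R_i^2/n_i) - 3(N+1)
     = 12/(19*20) * (44.5^2/5 + 46^2/4 + 47^2/5 + 52.5^2/5) - 3*20
     = 0.031579 * 1918.1 - 60
     = 0.571579.
Step 4: Ties present; correction factor C = 1 - 36/(19^3 - 19) = 0.994737. Corrected H = 0.571579 / 0.994737 = 0.574603.
Step 5: Under H0, H ~ chi^2(3); p-value = 0.902221.
Step 6: alpha = 0.05. fail to reject H0.

H = 0.5746, df = 3, p = 0.902221, fail to reject H0.


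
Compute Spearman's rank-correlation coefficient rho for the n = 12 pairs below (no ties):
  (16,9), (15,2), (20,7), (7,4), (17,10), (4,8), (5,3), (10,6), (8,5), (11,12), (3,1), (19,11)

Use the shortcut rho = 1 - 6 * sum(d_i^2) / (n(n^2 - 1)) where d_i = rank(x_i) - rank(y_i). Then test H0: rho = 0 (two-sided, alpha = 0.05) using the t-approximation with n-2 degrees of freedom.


Step 1: Rank x and y separately (midranks; no ties here).
rank(x): 16->9, 15->8, 20->12, 7->4, 17->10, 4->2, 5->3, 10->6, 8->5, 11->7, 3->1, 19->11
rank(y): 9->9, 2->2, 7->7, 4->4, 10->10, 8->8, 3->3, 6->6, 5->5, 12->12, 1->1, 11->11
Step 2: d_i = R_x(i) - R_y(i); compute d_i^2.
  (9-9)^2=0, (8-2)^2=36, (12-7)^2=25, (4-4)^2=0, (10-10)^2=0, (2-8)^2=36, (3-3)^2=0, (6-6)^2=0, (5-5)^2=0, (7-12)^2=25, (1-1)^2=0, (11-11)^2=0
sum(d^2) = 122.
Step 3: rho = 1 - 6*122 / (12*(12^2 - 1)) = 1 - 732/1716 = 0.573427.
Step 4: Under H0, t = rho * sqrt((n-2)/(1-rho^2)) = 2.2134 ~ t(10).
Step 5: Two-sided p-value from the t-distribution with 10 df = 0.051266.
Step 6: alpha = 0.05. fail to reject H0.

rho = 0.5734, p = 0.051266, fail to reject H0 at alpha = 0.05.


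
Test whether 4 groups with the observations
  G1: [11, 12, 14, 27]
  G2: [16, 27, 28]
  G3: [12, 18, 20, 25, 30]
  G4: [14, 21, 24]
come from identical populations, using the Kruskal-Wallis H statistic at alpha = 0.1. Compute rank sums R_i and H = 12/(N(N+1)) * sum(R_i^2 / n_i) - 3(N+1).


Step 1: Combine all N = 15 observations and assign midranks.
sorted (value, group, rank): (11,G1,1), (12,G1,2.5), (12,G3,2.5), (14,G1,4.5), (14,G4,4.5), (16,G2,6), (18,G3,7), (20,G3,8), (21,G4,9), (24,G4,10), (25,G3,11), (27,G1,12.5), (27,G2,12.5), (28,G2,14), (30,G3,15)
Step 2: Sum ranks within each group.
R_1 = 20.5 (n_1 = 4)
R_2 = 32.5 (n_2 = 3)
R_3 = 43.5 (n_3 = 5)
R_4 = 23.5 (n_4 = 3)
Step 3: H = 12/(N(N+1)) * sum(R_i^2/n_i) - 3(N+1)
     = 12/(15*16) * (20.5^2/4 + 32.5^2/3 + 43.5^2/5 + 23.5^2/3) - 3*16
     = 0.050000 * 1019.68 - 48
     = 2.983958.
Step 4: Ties present; correction factor C = 1 - 18/(15^3 - 15) = 0.994643. Corrected H = 2.983958 / 0.994643 = 3.000030.
Step 5: Under H0, H ~ chi^2(3); p-value = 0.391621.
Step 6: alpha = 0.1. fail to reject H0.

H = 3.0000, df = 3, p = 0.391621, fail to reject H0.


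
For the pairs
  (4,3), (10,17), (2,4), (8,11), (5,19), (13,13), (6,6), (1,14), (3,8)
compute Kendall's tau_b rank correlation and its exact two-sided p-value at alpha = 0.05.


Step 1: Enumerate the 36 unordered pairs (i,j) with i<j and classify each by sign(x_j-x_i) * sign(y_j-y_i).
  (1,2):dx=+6,dy=+14->C; (1,3):dx=-2,dy=+1->D; (1,4):dx=+4,dy=+8->C; (1,5):dx=+1,dy=+16->C
  (1,6):dx=+9,dy=+10->C; (1,7):dx=+2,dy=+3->C; (1,8):dx=-3,dy=+11->D; (1,9):dx=-1,dy=+5->D
  (2,3):dx=-8,dy=-13->C; (2,4):dx=-2,dy=-6->C; (2,5):dx=-5,dy=+2->D; (2,6):dx=+3,dy=-4->D
  (2,7):dx=-4,dy=-11->C; (2,8):dx=-9,dy=-3->C; (2,9):dx=-7,dy=-9->C; (3,4):dx=+6,dy=+7->C
  (3,5):dx=+3,dy=+15->C; (3,6):dx=+11,dy=+9->C; (3,7):dx=+4,dy=+2->C; (3,8):dx=-1,dy=+10->D
  (3,9):dx=+1,dy=+4->C; (4,5):dx=-3,dy=+8->D; (4,6):dx=+5,dy=+2->C; (4,7):dx=-2,dy=-5->C
  (4,8):dx=-7,dy=+3->D; (4,9):dx=-5,dy=-3->C; (5,6):dx=+8,dy=-6->D; (5,7):dx=+1,dy=-13->D
  (5,8):dx=-4,dy=-5->C; (5,9):dx=-2,dy=-11->C; (6,7):dx=-7,dy=-7->C; (6,8):dx=-12,dy=+1->D
  (6,9):dx=-10,dy=-5->C; (7,8):dx=-5,dy=+8->D; (7,9):dx=-3,dy=+2->D; (8,9):dx=+2,dy=-6->D
Step 2: C = 22, D = 14, total pairs = 36.
Step 3: tau = (C - D)/(n(n-1)/2) = (22 - 14)/36 = 0.222222.
Step 4: Exact two-sided p-value (enumerate n! = 362880 permutations of y under H0): p = 0.476709.
Step 5: alpha = 0.05. fail to reject H0.

tau_b = 0.2222 (C=22, D=14), p = 0.476709, fail to reject H0.


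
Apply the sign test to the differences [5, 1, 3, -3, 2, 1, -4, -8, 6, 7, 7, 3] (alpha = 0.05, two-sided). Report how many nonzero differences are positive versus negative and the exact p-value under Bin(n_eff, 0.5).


Step 1: Discard zero differences. Original n = 12; n_eff = number of nonzero differences = 12.
Nonzero differences (with sign): +5, +1, +3, -3, +2, +1, -4, -8, +6, +7, +7, +3
Step 2: Count signs: positive = 9, negative = 3.
Step 3: Under H0: P(positive) = 0.5, so the number of positives S ~ Bin(12, 0.5).
Step 4: Two-sided exact p-value = sum of Bin(12,0.5) probabilities at or below the observed probability = 0.145996.
Step 5: alpha = 0.05. fail to reject H0.

n_eff = 12, pos = 9, neg = 3, p = 0.145996, fail to reject H0.


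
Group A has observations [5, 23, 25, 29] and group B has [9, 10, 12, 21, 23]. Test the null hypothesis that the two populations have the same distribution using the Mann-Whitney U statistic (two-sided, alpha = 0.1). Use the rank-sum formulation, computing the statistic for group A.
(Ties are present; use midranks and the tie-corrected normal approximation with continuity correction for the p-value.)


Step 1: Combine and sort all 9 observations; assign midranks.
sorted (value, group): (5,X), (9,Y), (10,Y), (12,Y), (21,Y), (23,X), (23,Y), (25,X), (29,X)
ranks: 5->1, 9->2, 10->3, 12->4, 21->5, 23->6.5, 23->6.5, 25->8, 29->9
Step 2: Rank sum for X: R1 = 1 + 6.5 + 8 + 9 = 24.5.
Step 3: U_X = R1 - n1(n1+1)/2 = 24.5 - 4*5/2 = 24.5 - 10 = 14.5.
       U_Y = n1*n2 - U_X = 20 - 14.5 = 5.5.
Step 4: Ties are present, so use the tie-corrected normal approximation (with continuity correction) for the p-value.
Step 5: p-value = 0.325163; compare to alpha = 0.1. fail to reject H0.

U_X = 14.5, p = 0.325163, fail to reject H0 at alpha = 0.1.


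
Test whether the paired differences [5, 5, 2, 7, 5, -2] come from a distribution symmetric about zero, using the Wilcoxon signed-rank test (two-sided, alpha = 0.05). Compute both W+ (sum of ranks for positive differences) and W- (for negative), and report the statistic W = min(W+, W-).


Step 1: Drop any zero differences (none here) and take |d_i|.
|d| = [5, 5, 2, 7, 5, 2]
Step 2: Midrank |d_i| (ties get averaged ranks).
ranks: |5|->4, |5|->4, |2|->1.5, |7|->6, |5|->4, |2|->1.5
Step 3: Attach original signs; sum ranks with positive sign and with negative sign.
W+ = 4 + 4 + 1.5 + 6 + 4 = 19.5
W- = 1.5 = 1.5
(Check: W+ + W- = 21 should equal n(n+1)/2 = 21.)
Step 4: Test statistic W = min(W+, W-) = 1.5.
Step 5: Ties in |d|, so use the tie-corrected normal approximation.
        E[W] = n(n+1)/4 = 6*7/4 = 10.5.
        Tie groups: |d|=2 (t=2), |d|=5 (t=3); sum(t^3 - t) = 30.
        Var[W] = n(n+1)(2n+1)/24 - sum(t^3-t)/48 = 546/24 - 30/48 = 22.125.
        z = (W - E[W]) / sqrt(Var[W]) = (1.5 - 10.5) / 4.7037 = -1.9134.
        Two-sided p = 2*Phi(z) = 0.055700.
Step 6: alpha = 0.05. fail to reject H0.

W+ = 19.5, W- = 1.5, W = min = 1.5, p = 0.055700, fail to reject H0.


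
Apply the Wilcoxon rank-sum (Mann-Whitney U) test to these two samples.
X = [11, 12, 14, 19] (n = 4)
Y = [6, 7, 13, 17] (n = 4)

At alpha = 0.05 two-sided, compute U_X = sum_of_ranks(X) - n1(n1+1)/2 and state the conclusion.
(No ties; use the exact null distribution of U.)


Step 1: Combine and sort all 8 observations; assign midranks.
sorted (value, group): (6,Y), (7,Y), (11,X), (12,X), (13,Y), (14,X), (17,Y), (19,X)
ranks: 6->1, 7->2, 11->3, 12->4, 13->5, 14->6, 17->7, 19->8
Step 2: Rank sum for X: R1 = 3 + 4 + 6 + 8 = 21.
Step 3: U_X = R1 - n1(n1+1)/2 = 21 - 4*5/2 = 21 - 10 = 11.
       U_Y = n1*n2 - U_X = 16 - 11 = 5.
Step 4: No ties, so the exact null distribution of U (based on enumerating the C(8,4) = 70 equally likely rank assignments) gives the two-sided p-value.
Step 5: p-value = 0.485714; compare to alpha = 0.05. fail to reject H0.

U_X = 11, p = 0.485714, fail to reject H0 at alpha = 0.05.


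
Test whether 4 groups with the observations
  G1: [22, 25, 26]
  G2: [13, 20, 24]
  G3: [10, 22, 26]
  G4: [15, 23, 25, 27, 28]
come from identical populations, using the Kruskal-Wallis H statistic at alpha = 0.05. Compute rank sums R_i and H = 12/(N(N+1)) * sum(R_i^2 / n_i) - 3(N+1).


Step 1: Combine all N = 14 observations and assign midranks.
sorted (value, group, rank): (10,G3,1), (13,G2,2), (15,G4,3), (20,G2,4), (22,G1,5.5), (22,G3,5.5), (23,G4,7), (24,G2,8), (25,G1,9.5), (25,G4,9.5), (26,G1,11.5), (26,G3,11.5), (27,G4,13), (28,G4,14)
Step 2: Sum ranks within each group.
R_1 = 26.5 (n_1 = 3)
R_2 = 14 (n_2 = 3)
R_3 = 18 (n_3 = 3)
R_4 = 46.5 (n_4 = 5)
Step 3: H = 12/(N(N+1)) * sum(R_i^2/n_i) - 3(N+1)
     = 12/(14*15) * (26.5^2/3 + 14^2/3 + 18^2/3 + 46.5^2/5) - 3*15
     = 0.057143 * 839.867 - 45
     = 2.992381.
Step 4: Ties present; correction factor C = 1 - 18/(14^3 - 14) = 0.993407. Corrected H = 2.992381 / 0.993407 = 3.012242.
Step 5: Under H0, H ~ chi^2(3); p-value = 0.389742.
Step 6: alpha = 0.05. fail to reject H0.

H = 3.0122, df = 3, p = 0.389742, fail to reject H0.


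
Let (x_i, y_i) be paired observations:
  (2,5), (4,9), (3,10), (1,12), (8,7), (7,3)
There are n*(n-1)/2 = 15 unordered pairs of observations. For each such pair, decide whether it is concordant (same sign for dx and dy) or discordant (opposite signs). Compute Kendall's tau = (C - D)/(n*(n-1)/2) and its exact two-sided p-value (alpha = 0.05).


Step 1: Enumerate the 15 unordered pairs (i,j) with i<j and classify each by sign(x_j-x_i) * sign(y_j-y_i).
  (1,2):dx=+2,dy=+4->C; (1,3):dx=+1,dy=+5->C; (1,4):dx=-1,dy=+7->D; (1,5):dx=+6,dy=+2->C
  (1,6):dx=+5,dy=-2->D; (2,3):dx=-1,dy=+1->D; (2,4):dx=-3,dy=+3->D; (2,5):dx=+4,dy=-2->D
  (2,6):dx=+3,dy=-6->D; (3,4):dx=-2,dy=+2->D; (3,5):dx=+5,dy=-3->D; (3,6):dx=+4,dy=-7->D
  (4,5):dx=+7,dy=-5->D; (4,6):dx=+6,dy=-9->D; (5,6):dx=-1,dy=-4->C
Step 2: C = 4, D = 11, total pairs = 15.
Step 3: tau = (C - D)/(n(n-1)/2) = (4 - 11)/15 = -0.466667.
Step 4: Exact two-sided p-value (enumerate n! = 720 permutations of y under H0): p = 0.272222.
Step 5: alpha = 0.05. fail to reject H0.

tau_b = -0.4667 (C=4, D=11), p = 0.272222, fail to reject H0.


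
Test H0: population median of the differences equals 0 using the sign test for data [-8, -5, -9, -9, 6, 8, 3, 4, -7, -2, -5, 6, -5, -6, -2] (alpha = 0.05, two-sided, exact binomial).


Step 1: Discard zero differences. Original n = 15; n_eff = number of nonzero differences = 15.
Nonzero differences (with sign): -8, -5, -9, -9, +6, +8, +3, +4, -7, -2, -5, +6, -5, -6, -2
Step 2: Count signs: positive = 5, negative = 10.
Step 3: Under H0: P(positive) = 0.5, so the number of positives S ~ Bin(15, 0.5).
Step 4: Two-sided exact p-value = sum of Bin(15,0.5) probabilities at or below the observed probability = 0.301758.
Step 5: alpha = 0.05. fail to reject H0.

n_eff = 15, pos = 5, neg = 10, p = 0.301758, fail to reject H0.


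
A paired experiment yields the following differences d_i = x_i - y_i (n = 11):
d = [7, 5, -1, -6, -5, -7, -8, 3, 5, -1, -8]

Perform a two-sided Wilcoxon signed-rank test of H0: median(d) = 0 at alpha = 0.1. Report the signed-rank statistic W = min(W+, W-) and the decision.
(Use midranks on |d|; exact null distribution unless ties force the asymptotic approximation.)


Step 1: Drop any zero differences (none here) and take |d_i|.
|d| = [7, 5, 1, 6, 5, 7, 8, 3, 5, 1, 8]
Step 2: Midrank |d_i| (ties get averaged ranks).
ranks: |7|->8.5, |5|->5, |1|->1.5, |6|->7, |5|->5, |7|->8.5, |8|->10.5, |3|->3, |5|->5, |1|->1.5, |8|->10.5
Step 3: Attach original signs; sum ranks with positive sign and with negative sign.
W+ = 8.5 + 5 + 3 + 5 = 21.5
W- = 1.5 + 7 + 5 + 8.5 + 10.5 + 1.5 + 10.5 = 44.5
(Check: W+ + W- = 66 should equal n(n+1)/2 = 66.)
Step 4: Test statistic W = min(W+, W-) = 21.5.
Step 5: Ties in |d|, so use the tie-corrected normal approximation.
        E[W] = n(n+1)/4 = 11*12/4 = 33.
        Tie groups: |d|=1 (t=2), |d|=5 (t=3), |d|=7 (t=2), |d|=8 (t=2); sum(t^3 - t) = 42.
        Var[W] = n(n+1)(2n+1)/24 - sum(t^3-t)/48 = 3036/24 - 42/48 = 125.625.
        z = (W - E[W]) / sqrt(Var[W]) = (21.5 - 33) / 11.2083 = -1.0260.
        Two-sided p = 2*Phi(z) = 0.304878.
Step 6: alpha = 0.1. fail to reject H0.

W+ = 21.5, W- = 44.5, W = min = 21.5, p = 0.304878, fail to reject H0.


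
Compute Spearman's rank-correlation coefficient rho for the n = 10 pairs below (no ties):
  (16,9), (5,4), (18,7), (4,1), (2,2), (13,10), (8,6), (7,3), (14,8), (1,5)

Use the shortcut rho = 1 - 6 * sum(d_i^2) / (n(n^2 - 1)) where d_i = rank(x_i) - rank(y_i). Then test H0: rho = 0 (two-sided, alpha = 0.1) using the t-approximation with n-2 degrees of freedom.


Step 1: Rank x and y separately (midranks; no ties here).
rank(x): 16->9, 5->4, 18->10, 4->3, 2->2, 13->7, 8->6, 7->5, 14->8, 1->1
rank(y): 9->9, 4->4, 7->7, 1->1, 2->2, 10->10, 6->6, 3->3, 8->8, 5->5
Step 2: d_i = R_x(i) - R_y(i); compute d_i^2.
  (9-9)^2=0, (4-4)^2=0, (10-7)^2=9, (3-1)^2=4, (2-2)^2=0, (7-10)^2=9, (6-6)^2=0, (5-3)^2=4, (8-8)^2=0, (1-5)^2=16
sum(d^2) = 42.
Step 3: rho = 1 - 6*42 / (10*(10^2 - 1)) = 1 - 252/990 = 0.745455.
Step 4: Under H0, t = rho * sqrt((n-2)/(1-rho^2)) = 3.1632 ~ t(8).
Step 5: Two-sided p-value from the t-distribution with 8 df = 0.013330.
Step 6: alpha = 0.1. reject H0.

rho = 0.7455, p = 0.013330, reject H0 at alpha = 0.1.


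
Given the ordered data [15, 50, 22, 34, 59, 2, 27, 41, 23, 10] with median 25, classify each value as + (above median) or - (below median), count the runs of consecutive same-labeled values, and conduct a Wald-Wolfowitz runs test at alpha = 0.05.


Step 1: Compute median = 25; label A = above, B = below.
Labels in order: BABAABAABB  (n_A = 5, n_B = 5)
Step 2: Count runs R = 7.
Step 3: Under H0 (random ordering), E[R] = 2*n_A*n_B/(n_A+n_B) + 1 = 2*5*5/10 + 1 = 6.0000.
        Var[R] = 2*n_A*n_B*(2*n_A*n_B - n_A - n_B) / ((n_A+n_B)^2 * (n_A+n_B-1)) = 2000/900 = 2.2222.
        SD[R] = 1.4907.
Step 4: Continuity-corrected z = (R - 0.5 - E[R]) / SD[R] = (7 - 0.5 - 6.0000) / 1.4907 = 0.3354.
Step 5: Two-sided p-value via normal approximation = 2*(1 - Phi(|z|)) = 0.737316.
Step 6: alpha = 0.05. fail to reject H0.

R = 7, z = 0.3354, p = 0.737316, fail to reject H0.


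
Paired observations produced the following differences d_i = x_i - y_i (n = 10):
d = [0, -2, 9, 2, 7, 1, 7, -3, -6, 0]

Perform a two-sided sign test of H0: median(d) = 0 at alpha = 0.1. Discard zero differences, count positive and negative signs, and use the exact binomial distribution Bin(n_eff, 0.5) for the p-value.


Step 1: Discard zero differences. Original n = 10; n_eff = number of nonzero differences = 8.
Nonzero differences (with sign): -2, +9, +2, +7, +1, +7, -3, -6
Step 2: Count signs: positive = 5, negative = 3.
Step 3: Under H0: P(positive) = 0.5, so the number of positives S ~ Bin(8, 0.5).
Step 4: Two-sided exact p-value = sum of Bin(8,0.5) probabilities at or below the observed probability = 0.726562.
Step 5: alpha = 0.1. fail to reject H0.

n_eff = 8, pos = 5, neg = 3, p = 0.726562, fail to reject H0.


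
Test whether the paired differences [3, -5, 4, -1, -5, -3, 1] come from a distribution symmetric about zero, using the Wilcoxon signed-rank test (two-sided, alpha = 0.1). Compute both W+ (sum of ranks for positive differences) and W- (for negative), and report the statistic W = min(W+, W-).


Step 1: Drop any zero differences (none here) and take |d_i|.
|d| = [3, 5, 4, 1, 5, 3, 1]
Step 2: Midrank |d_i| (ties get averaged ranks).
ranks: |3|->3.5, |5|->6.5, |4|->5, |1|->1.5, |5|->6.5, |3|->3.5, |1|->1.5
Step 3: Attach original signs; sum ranks with positive sign and with negative sign.
W+ = 3.5 + 5 + 1.5 = 10
W- = 6.5 + 1.5 + 6.5 + 3.5 = 18
(Check: W+ + W- = 28 should equal n(n+1)/2 = 28.)
Step 4: Test statistic W = min(W+, W-) = 10.
Step 5: Ties in |d|, so use the tie-corrected normal approximation.
        E[W] = n(n+1)/4 = 7*8/4 = 14.
        Tie groups: |d|=1 (t=2), |d|=3 (t=2), |d|=5 (t=2); sum(t^3 - t) = 18.
        Var[W] = n(n+1)(2n+1)/24 - sum(t^3-t)/48 = 840/24 - 18/48 = 34.625.
        z = (W - E[W]) / sqrt(Var[W]) = (10 - 14) / 5.8843 = -0.6798.
        Two-sided p = 2*Phi(z) = 0.496647.
Step 6: alpha = 0.1. fail to reject H0.

W+ = 10, W- = 18, W = min = 10, p = 0.496647, fail to reject H0.


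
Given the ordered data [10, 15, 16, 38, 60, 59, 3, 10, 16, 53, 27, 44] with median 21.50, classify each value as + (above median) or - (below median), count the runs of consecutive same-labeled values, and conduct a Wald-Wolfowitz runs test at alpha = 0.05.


Step 1: Compute median = 21.50; label A = above, B = below.
Labels in order: BBBAAABBBAAA  (n_A = 6, n_B = 6)
Step 2: Count runs R = 4.
Step 3: Under H0 (random ordering), E[R] = 2*n_A*n_B/(n_A+n_B) + 1 = 2*6*6/12 + 1 = 7.0000.
        Var[R] = 2*n_A*n_B*(2*n_A*n_B - n_A - n_B) / ((n_A+n_B)^2 * (n_A+n_B-1)) = 4320/1584 = 2.7273.
        SD[R] = 1.6514.
Step 4: Continuity-corrected z = (R + 0.5 - E[R]) / SD[R] = (4 + 0.5 - 7.0000) / 1.6514 = -1.5138.
Step 5: Two-sided p-value via normal approximation = 2*(1 - Phi(|z|)) = 0.130070.
Step 6: alpha = 0.05. fail to reject H0.

R = 4, z = -1.5138, p = 0.130070, fail to reject H0.


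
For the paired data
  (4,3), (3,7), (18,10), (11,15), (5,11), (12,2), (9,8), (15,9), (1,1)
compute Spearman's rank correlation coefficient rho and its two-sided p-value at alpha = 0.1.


Step 1: Rank x and y separately (midranks; no ties here).
rank(x): 4->3, 3->2, 18->9, 11->6, 5->4, 12->7, 9->5, 15->8, 1->1
rank(y): 3->3, 7->4, 10->7, 15->9, 11->8, 2->2, 8->5, 9->6, 1->1
Step 2: d_i = R_x(i) - R_y(i); compute d_i^2.
  (3-3)^2=0, (2-4)^2=4, (9-7)^2=4, (6-9)^2=9, (4-8)^2=16, (7-2)^2=25, (5-5)^2=0, (8-6)^2=4, (1-1)^2=0
sum(d^2) = 62.
Step 3: rho = 1 - 6*62 / (9*(9^2 - 1)) = 1 - 372/720 = 0.483333.
Step 4: Under H0, t = rho * sqrt((n-2)/(1-rho^2)) = 1.4607 ~ t(7).
Step 5: Two-sided p-value from the t-distribution with 7 df = 0.187470.
Step 6: alpha = 0.1. fail to reject H0.

rho = 0.4833, p = 0.187470, fail to reject H0 at alpha = 0.1.
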